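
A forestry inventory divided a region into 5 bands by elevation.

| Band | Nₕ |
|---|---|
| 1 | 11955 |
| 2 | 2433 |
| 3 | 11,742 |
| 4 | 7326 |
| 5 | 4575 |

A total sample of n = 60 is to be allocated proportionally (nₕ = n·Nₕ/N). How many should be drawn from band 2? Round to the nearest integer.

4

N = 11955 + 2433 + 11742 + 7326 + 4575 = 38031.
n_2 = 60·2433/38031 = 3.838... → 4.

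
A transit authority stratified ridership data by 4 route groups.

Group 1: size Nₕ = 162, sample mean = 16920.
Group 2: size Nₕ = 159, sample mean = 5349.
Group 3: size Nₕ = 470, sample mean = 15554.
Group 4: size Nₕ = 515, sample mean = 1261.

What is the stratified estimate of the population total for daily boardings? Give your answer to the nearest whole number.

11551326

1: 162·16920 = 2741040
2: 159·5349 = 850491
3: 470·15554 = 7310380
4: 515·1261 = 649415
τ̂ = Σ Nₕx̄ₕ = 11551326.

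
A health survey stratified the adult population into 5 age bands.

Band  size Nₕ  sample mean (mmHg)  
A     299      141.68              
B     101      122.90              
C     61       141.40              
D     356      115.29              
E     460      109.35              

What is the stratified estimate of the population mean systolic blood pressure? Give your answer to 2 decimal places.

121.18

N = 1277; weights Wₕ = Nₕ/N = (0.2341, 0.0791, 0.0478, 0.2788, 0.3602).
x̄_st = Σ Wₕ·x̄ₕ = 0.2341·141.68 + 0.0791·122.90 + 0.0478·141.40 + 0.2788·115.29 + 0.3602·109.35 ≈ 121.1784...
→ 121.18.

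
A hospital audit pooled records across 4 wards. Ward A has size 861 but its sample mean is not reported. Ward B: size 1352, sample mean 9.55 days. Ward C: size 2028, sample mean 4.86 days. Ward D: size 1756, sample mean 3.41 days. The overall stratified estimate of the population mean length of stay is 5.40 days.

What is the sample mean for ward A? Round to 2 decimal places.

Σ Nₕx̄ₕ = N·μ, so 861·x̄_A = 5997·5.40 − (1352·9.55 + 2028·4.86 + 1756·3.41).
= 32383.8 − 28755.64 = 3628.16.
x̄_A = 3628.16 / 861 = 4.2139... → 4.21.

4.21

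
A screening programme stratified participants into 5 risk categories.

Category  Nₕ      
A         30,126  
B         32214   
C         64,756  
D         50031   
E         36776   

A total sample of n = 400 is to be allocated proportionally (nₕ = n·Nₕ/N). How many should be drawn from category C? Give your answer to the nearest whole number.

Share of category C = 64756/213903 = 0.30274.
Allocate 400 × 0.30274 = 121.094... → 121.

121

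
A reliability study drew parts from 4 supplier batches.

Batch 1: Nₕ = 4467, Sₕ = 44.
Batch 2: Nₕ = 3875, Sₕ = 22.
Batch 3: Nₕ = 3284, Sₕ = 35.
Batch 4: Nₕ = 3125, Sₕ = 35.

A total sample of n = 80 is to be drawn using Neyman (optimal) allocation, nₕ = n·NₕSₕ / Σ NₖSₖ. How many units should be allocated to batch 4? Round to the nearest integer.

Σ NₕSₕ = 4467·44 + 3875·22 + 3284·35 + 3125·35 = 506113.
Share for 4: 109375/506113 = 0.21611.
n_4 = 80 × 0.21611 = 17.289... → 17.

17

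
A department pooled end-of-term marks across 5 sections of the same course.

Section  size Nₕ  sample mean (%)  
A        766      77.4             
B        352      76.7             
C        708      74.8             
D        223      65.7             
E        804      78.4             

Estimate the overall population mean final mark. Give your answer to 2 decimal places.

76.04

N = 2853; weights Wₕ = Nₕ/N = (0.2685, 0.1234, 0.2482, 0.0782, 0.2818).
x̄_st = Σ Wₕ·x̄ₕ = 0.2685·77.4 + 0.1234·76.7 + 0.2482·74.8 + 0.0782·65.7 + 0.2818·78.4 ≈ 76.0357...
→ 76.04.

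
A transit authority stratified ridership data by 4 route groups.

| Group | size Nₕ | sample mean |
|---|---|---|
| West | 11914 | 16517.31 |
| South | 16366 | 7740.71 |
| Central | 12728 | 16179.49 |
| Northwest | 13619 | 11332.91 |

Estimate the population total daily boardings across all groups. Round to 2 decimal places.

683747141.21

Estimate total by summing Nₕ·x̄ₕ over strata.
11914·16517.31 + 16366·7740.71 + 12728·16179.49 + 13619·11332.91 = 196787231.34 + 126684459.86 + 205932548.72 + 154342901.29 = 683747141.21.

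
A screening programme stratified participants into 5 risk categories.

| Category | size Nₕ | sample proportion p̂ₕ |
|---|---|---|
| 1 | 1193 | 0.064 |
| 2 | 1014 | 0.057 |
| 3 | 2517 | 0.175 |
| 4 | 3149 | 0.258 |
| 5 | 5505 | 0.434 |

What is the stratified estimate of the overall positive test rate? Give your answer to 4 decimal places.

0.2823

Wₕ = Nₕ/N with N = 13378: 0.0892, 0.0758, 0.1881, 0.2354, 0.4115.
p̂_st = 0.0892·0.064 + 0.0758·0.057 + 0.1881·0.175 + 0.2354·0.258 + 0.4115·0.434 ≈ 0.282272... → 0.2823.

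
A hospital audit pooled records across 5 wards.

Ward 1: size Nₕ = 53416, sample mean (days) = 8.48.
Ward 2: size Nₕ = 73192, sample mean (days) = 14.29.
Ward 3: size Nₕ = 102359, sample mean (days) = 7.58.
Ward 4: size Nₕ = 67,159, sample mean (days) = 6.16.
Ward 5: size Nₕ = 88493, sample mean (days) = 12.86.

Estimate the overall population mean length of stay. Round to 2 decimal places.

9.95

N = 384619; weights Wₕ = Nₕ/N = (0.1389, 0.1903, 0.2661, 0.1746, 0.2301).
x̄_st = Σ Wₕ·x̄ₕ = 0.1389·8.48 + 0.1903·14.29 + 0.2661·7.58 + 0.1746·6.16 + 0.2301·12.86 ≈ 9.9488...
→ 9.95.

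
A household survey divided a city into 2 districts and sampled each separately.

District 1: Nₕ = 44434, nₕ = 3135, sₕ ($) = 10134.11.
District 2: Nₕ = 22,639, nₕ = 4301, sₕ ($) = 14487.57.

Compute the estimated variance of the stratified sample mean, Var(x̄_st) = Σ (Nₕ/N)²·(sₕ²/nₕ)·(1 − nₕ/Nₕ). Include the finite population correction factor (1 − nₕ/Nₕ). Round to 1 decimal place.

N = 67073. Term for each stratum: Wₕ²sₕ²/nₕ·(1−nₕ/Nₕ).
Var(x̄_st) = 13362.6676 + 4503.3468 = 17866.0145 → 17866.0.

17866.0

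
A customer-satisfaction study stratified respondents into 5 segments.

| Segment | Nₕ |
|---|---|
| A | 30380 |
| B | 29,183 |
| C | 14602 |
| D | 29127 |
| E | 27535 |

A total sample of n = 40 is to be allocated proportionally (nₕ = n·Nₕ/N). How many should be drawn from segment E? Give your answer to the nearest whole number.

8

Share of segment E = 27535/130827 = 0.21047.
Allocate 40 × 0.21047 = 8.419... → 8.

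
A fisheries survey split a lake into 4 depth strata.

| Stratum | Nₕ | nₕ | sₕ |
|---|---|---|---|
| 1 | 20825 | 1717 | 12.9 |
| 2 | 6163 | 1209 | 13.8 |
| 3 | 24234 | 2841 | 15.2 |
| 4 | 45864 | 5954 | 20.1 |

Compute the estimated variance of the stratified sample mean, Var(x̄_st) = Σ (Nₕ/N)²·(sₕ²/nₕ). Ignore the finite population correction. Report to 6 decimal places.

N = 97086; Wₕ = Nₕ/N.
stratum 1: (20825/97086)²·12.9²/1717 = 0.004459292
stratum 2: (6163/97086)²·13.8²/1209 = 0.000634750
stratum 3: (24234/97086)²·15.2²/2841 = 0.005067024
stratum 4: (45864/97086)²·20.1²/5954 = 0.015143070
Sum = 0.025304136 → 0.025304.

0.025304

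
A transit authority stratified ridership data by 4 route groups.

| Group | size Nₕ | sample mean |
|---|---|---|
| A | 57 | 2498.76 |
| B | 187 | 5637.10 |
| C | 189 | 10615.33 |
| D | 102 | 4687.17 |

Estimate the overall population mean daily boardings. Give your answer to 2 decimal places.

N = 535; weights Wₕ = Nₕ/N = (0.1065, 0.3495, 0.3533, 0.1907).
x̄_st = Σ Wₕ·x̄ₕ = 0.1065·2498.76 + 0.3495·5637.10 + 0.3533·10615.33 + 0.1907·4687.17 ≈ 6880.2911...
→ 6880.29.

6880.29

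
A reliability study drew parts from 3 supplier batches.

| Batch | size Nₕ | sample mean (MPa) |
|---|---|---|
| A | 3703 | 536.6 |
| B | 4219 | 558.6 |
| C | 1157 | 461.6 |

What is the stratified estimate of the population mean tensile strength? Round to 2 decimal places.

537.27

N = 3703 + 4219 + 1157 = 9079.
Overall mean = Σ (Nₕ/N)·x̄ₕ — weight by population share, not a simple average.
Σ Nₕx̄ₕ = 3703·536.6 + 4219·558.6 + 1157·461.6 = 1987029.8 + 2356733.4 + 534071.2 = 4877834.4.
Divide by N: 4877834.4 / 9079 = 537.2656... → 537.27.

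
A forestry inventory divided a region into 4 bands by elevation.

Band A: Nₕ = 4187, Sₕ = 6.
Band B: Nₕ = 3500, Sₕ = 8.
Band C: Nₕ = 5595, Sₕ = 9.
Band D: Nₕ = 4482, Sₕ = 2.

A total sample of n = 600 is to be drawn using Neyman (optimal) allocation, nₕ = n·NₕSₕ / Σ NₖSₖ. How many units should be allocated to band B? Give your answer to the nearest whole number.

A: NₕSₕ = 4187·6 = 25122
B: NₕSₕ = 3500·8 = 28000
C: NₕSₕ = 5595·9 = 50355
D: NₕSₕ = 4482·2 = 8964
Σ NₕSₕ = 112441.
n_B = 600·28000/112441 = 149.412... → 149.

149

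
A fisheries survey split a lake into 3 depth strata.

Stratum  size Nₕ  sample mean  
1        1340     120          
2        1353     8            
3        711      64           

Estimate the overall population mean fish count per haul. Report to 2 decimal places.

63.79

N = 1340 + 1353 + 711 = 3404.
Weight each subgroup mean by Nₕ/N and sum.
Σ Nₕx̄ₕ = 1340·120 + 1353·8 + 711·64 = 160800 + 10824 + 45504 = 217128.
Divide by N: 217128 / 3404 = 63.7861... → 63.79.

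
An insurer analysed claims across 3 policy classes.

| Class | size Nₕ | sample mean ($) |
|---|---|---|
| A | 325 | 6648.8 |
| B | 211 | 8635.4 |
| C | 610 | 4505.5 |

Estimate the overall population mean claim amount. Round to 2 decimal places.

5873.72

N = 1146; weights Wₕ = Nₕ/N = (0.2836, 0.1841, 0.5323).
x̄_st = Σ Wₕ·x̄ₕ = 0.2836·6648.8 + 0.1841·8635.4 + 0.5323·4505.5 ≈ 5873.7211...
→ 5873.72.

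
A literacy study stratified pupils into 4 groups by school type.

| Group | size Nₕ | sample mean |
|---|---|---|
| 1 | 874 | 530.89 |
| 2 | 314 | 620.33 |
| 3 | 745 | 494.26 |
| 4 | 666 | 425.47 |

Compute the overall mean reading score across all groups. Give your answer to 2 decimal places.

x̄_st = (Σ Nₕx̄ₕ) / (Σ Nₕ) = (874·530.89 + 314·620.33 + 745·494.26 + 666·425.47) / 2599
= 1310368.2 / 2599 = 504.1817... → 504.18.

504.18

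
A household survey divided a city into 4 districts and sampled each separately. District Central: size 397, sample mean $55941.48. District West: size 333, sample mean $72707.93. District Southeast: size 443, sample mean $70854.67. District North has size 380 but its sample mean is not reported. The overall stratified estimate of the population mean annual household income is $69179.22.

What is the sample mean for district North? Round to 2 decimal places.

77963.69

N = 397 + 333 + 443 + 380 = 1553.
Overall total = μ·N = 69179.22·1553 = 107435328.66.
Subtract the known strata: 397·55941.48 + 333·72707.93 + 443·70854.67 = 77809127.06.
Remaining total for district North: 107435328.66 − 77809127.06 = 29626201.6.
Divide by its size: 29626201.6 / 380 = 77963.6884... → 77963.69.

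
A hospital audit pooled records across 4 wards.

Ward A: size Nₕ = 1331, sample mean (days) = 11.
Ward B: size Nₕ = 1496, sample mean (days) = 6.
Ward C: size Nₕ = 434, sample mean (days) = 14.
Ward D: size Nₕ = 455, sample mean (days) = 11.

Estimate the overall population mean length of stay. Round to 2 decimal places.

9.34

x̄_st = (Σ Nₕx̄ₕ) / (Σ Nₕ) = (1331·11 + 1496·6 + 434·14 + 455·11) / 3716
= 34698 / 3716 = 9.3375... → 9.34.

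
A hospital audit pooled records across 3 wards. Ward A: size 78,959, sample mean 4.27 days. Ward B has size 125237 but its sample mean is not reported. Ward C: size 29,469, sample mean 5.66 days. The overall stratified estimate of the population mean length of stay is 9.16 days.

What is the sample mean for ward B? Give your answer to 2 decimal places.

13.07

Σ Nₕx̄ₕ = N·μ, so 125237·x̄_B = 233665·9.16 − (78959·4.27 + 29469·5.66).
= 2140371.4 − 503949.47 = 1636421.93.
x̄_B = 1636421.93 / 125237 = 13.0666... → 13.07.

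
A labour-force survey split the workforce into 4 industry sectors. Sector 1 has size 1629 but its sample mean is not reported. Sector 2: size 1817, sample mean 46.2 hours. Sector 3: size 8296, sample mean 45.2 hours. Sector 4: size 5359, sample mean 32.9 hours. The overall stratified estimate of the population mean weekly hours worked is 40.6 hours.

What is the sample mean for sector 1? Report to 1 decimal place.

N = 1629 + 1817 + 8296 + 5359 = 17101.
Overall total = μ·N = 40.6·17101 = 694300.6.
Subtract the known strata: 1817·46.2 + 8296·45.2 + 5359·32.9 = 635235.7.
Remaining total for sector 1: 694300.6 − 635235.7 = 59064.9.
Divide by its size: 59064.9 / 1629 = 36.258... → 36.3.

36.3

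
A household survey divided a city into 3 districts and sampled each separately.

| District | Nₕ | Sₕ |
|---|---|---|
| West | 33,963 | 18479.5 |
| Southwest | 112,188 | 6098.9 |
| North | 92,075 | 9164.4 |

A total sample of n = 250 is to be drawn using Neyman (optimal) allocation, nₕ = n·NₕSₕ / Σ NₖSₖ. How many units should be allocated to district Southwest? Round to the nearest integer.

79

West: NₕSₕ = 33963·18479.5 = 627619258.5
Southwest: NₕSₕ = 112188·6098.9 = 684223393.2
North: NₕSₕ = 92075·9164.4 = 843812130
Σ NₕSₕ = 2155654781.7.
n_Southwest = 250·684223393.2/2155654781.7 = 79.352... → 79.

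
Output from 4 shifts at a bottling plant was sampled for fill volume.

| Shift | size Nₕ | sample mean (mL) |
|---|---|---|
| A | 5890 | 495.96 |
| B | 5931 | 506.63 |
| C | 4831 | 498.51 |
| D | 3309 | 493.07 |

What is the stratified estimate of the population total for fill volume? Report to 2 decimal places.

Estimate total by summing Nₕ·x̄ₕ over strata.
5890·495.96 + 5931·506.63 + 4831·498.51 + 3309·493.07 = 2921204.4 + 3004822.53 + 2408301.81 + 1631568.63 = 9965897.37.

9965897.37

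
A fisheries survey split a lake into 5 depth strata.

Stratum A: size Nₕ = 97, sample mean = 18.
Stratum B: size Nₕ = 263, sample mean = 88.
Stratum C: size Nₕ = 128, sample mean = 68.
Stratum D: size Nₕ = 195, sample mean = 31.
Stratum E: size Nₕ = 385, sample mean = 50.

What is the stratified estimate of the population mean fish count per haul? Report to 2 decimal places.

55.14

N = 97 + 263 + 128 + 195 + 385 = 1068.
The stratified mean weights each stratum mean by its population share Nₕ/N.
Σ Nₕx̄ₕ = 97·18 + 263·88 + 128·68 + 195·31 + 385·50 = 1746 + 23144 + 8704 + 6045 + 19250 = 58889.
Divide by N: 58889 / 1068 = 55.1395... → 55.14.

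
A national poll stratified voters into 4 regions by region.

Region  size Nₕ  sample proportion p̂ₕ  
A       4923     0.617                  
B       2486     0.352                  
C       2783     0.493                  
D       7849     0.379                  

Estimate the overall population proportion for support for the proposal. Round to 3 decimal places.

Wₕ = Nₕ/N with N = 18041: 0.2729, 0.1378, 0.1543, 0.4351.
p̂_st = 0.2729·0.617 + 0.1378·0.352 + 0.1543·0.493 + 0.4351·0.379 ≈ 0.45781... → 0.458.

0.458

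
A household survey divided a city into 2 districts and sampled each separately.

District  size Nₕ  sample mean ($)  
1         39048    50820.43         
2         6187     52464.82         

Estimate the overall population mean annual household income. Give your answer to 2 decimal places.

51045.34

N = 45235; weights Wₕ = Nₕ/N = (0.8632, 0.1368).
x̄_st = Σ Wₕ·x̄ₕ = 0.8632·50820.43 + 0.1368·52464.82 ≈ 51045.3408...
→ 51045.34.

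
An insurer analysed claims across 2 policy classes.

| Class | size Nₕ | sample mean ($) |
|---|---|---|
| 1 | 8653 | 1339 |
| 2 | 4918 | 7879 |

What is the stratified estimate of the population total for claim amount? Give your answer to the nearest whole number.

1: 8653·1339 = 11586367
2: 4918·7879 = 38748922
τ̂ = Σ Nₕx̄ₕ = 50335289.

50335289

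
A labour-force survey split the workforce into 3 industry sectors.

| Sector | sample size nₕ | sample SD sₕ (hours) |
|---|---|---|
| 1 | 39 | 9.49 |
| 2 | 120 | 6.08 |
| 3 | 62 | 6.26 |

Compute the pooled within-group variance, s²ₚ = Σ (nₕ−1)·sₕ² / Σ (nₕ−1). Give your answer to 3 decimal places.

46.843

1: (39−1)·9.49² = 38·90.0601 = 3422.2838
2: (120−1)·6.08² = 119·36.9664 = 4399.0016
3: (62−1)·6.26² = 61·39.1876 = 2390.4436
Numerator = 10211.729; denominator = Σ(nₕ−1) = 218.
s²ₚ = 10211.729/218 = 46.84279... → 46.843.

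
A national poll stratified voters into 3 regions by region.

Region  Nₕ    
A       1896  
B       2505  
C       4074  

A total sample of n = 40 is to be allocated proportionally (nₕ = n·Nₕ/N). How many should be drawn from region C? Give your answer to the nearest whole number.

19

Share of region C = 4074/8475 = 0.48071.
Allocate 40 × 0.48071 = 19.228... → 19.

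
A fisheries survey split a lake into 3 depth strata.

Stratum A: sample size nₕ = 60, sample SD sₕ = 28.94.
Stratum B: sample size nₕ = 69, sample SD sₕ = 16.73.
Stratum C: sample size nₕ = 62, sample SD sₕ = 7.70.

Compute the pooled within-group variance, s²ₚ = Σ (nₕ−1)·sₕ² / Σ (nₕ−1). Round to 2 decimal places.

A: (60−1)·28.94² = 59·837.5236 = 49413.8924
B: (69−1)·16.73² = 68·279.8929 = 19032.7172
C: (62−1)·7.70² = 61·59.29 = 3616.69
Numerator = 72063.2996; denominator = Σ(nₕ−1) = 188.
s²ₚ = 72063.2996/188 = 383.3154... → 383.32.

383.32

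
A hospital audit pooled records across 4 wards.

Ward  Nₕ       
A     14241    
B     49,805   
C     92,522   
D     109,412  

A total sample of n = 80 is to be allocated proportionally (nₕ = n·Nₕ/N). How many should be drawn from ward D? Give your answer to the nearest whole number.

Share of ward D = 109412/265980 = 0.41135.
Allocate 80 × 0.41135 = 32.908... → 33.

33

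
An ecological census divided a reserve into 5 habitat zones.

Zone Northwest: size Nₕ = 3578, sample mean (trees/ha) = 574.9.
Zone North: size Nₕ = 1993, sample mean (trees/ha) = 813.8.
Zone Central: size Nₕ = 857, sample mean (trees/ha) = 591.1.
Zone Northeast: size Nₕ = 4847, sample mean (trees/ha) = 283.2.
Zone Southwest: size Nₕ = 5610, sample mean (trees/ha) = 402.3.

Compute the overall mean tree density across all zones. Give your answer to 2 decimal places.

x̄_st = (Σ Nₕx̄ₕ) / (Σ Nₕ) = (3578·574.9 + 1993·813.8 + 857·591.1 + 4847·283.2 + 5610·402.3) / 16885
= 7815041.7 / 16885 = 462.8393... → 462.84.

462.84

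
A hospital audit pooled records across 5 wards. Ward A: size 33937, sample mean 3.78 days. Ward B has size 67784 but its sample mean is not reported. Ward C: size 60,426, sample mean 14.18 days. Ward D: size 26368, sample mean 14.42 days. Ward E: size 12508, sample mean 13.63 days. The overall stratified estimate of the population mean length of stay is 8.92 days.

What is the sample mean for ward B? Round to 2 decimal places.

3.80

N = 33937 + 67784 + 60426 + 26368 + 12508 = 201023.
Overall total = μ·N = 8.92·201023 = 1793125.16.
Subtract the known strata: 33937·3.78 + 60426·14.18 + 26368·14.42 + 12508·13.63 = 1535833.14.
Remaining total for ward B: 1793125.16 − 1535833.14 = 257292.02.
Divide by its size: 257292.02 / 67784 = 3.7958... → 3.80.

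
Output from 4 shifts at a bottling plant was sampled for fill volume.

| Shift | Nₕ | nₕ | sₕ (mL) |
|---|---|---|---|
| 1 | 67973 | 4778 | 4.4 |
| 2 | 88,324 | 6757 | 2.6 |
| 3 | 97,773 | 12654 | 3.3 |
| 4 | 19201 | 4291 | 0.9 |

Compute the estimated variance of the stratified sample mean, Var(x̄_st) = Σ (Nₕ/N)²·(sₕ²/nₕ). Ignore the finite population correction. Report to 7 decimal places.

N = 273271. Term for each stratum: Wₕ²sₕ²/nₕ.
Var(x̄_st) = 0.0002506946 + 0.0001045113 + 0.0001101668 + 0.0000009319 = 0.0004663046 → 0.0004663.

0.0004663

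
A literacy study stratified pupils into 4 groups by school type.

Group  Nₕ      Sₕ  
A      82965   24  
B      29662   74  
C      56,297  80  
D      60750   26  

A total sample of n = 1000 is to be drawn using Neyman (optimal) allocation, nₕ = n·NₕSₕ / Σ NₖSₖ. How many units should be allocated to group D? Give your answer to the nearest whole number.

154

Σ NₕSₕ = 82965·24 + 29662·74 + 56297·80 + 60750·26 = 10269408.
Share for D: 1579500/10269408 = 0.15381.
n_D = 1000 × 0.15381 = 153.806... → 154.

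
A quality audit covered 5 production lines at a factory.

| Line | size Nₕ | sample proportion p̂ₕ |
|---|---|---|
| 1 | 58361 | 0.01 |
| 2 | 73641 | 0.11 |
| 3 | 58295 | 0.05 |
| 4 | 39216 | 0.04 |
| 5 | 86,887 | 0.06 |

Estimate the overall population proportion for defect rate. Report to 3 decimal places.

0.058

Wₕ = Nₕ/N with N = 316400: 0.1845, 0.2327, 0.1842, 0.1239, 0.2746.
p̂_st = 0.1845·0.01 + 0.2327·0.11 + 0.1842·0.05 + 0.1239·0.04 + 0.2746·0.06 ≈ 0.05809... → 0.058.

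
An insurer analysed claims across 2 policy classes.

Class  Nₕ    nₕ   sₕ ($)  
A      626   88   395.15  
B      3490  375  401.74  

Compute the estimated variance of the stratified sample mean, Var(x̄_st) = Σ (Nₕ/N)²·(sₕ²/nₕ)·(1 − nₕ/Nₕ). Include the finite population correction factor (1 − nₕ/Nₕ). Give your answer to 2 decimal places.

311.45

N = 4116. Term for each stratum: Wₕ²sₕ²/nₕ·(1−nₕ/Nₕ).
Var(x̄_st) = 35.27339 + 276.17962 = 311.45301 → 311.45.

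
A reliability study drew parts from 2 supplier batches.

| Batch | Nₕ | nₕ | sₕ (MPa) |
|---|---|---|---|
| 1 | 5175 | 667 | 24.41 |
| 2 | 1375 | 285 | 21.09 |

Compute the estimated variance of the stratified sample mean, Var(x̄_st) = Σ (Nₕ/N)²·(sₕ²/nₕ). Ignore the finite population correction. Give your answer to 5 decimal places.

N = 6550. Term for each stratum: Wₕ²sₕ²/nₕ.
Var(x̄_st) = 0.55763219 + 0.06877508 = 0.62640727 → 0.62641.

0.62641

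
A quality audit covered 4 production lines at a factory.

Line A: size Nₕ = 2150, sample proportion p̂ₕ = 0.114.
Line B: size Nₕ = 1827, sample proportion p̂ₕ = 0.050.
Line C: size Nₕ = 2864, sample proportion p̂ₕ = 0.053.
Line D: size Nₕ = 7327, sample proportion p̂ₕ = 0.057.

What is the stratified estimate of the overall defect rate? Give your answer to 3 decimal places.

N = 2150 + 1827 + 2864 + 7327 = 14168.
Overall proportion = Σ (Nₕ/N)·p̂ₕ.
Σ Nₕp̂ₕ = 245.1 + 91.35 + 151.792 + 417.639 = 905.881.
905.881 / 14168 = 0.06394... → 0.064.

0.064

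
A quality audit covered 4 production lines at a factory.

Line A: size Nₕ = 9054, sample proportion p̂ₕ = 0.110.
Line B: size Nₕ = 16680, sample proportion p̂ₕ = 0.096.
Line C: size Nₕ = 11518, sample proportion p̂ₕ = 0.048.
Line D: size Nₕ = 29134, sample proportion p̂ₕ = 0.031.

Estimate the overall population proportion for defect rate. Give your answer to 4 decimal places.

0.0611

N = 9054 + 16680 + 11518 + 29134 = 66386.
Overall proportion = Σ (Nₕ/N)·p̂ₕ.
Σ Nₕp̂ₕ = 995.94 + 1601.28 + 552.864 + 903.154 = 4053.238.
4053.238 / 66386 = 0.061056... → 0.0611.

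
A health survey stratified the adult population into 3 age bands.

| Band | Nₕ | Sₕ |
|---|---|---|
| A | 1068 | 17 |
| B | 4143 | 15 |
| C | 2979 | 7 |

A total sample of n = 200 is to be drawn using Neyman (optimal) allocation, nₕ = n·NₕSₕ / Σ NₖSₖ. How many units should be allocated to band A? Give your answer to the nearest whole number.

A: NₕSₕ = 1068·17 = 18156
B: NₕSₕ = 4143·15 = 62145
C: NₕSₕ = 2979·7 = 20853
Σ NₕSₕ = 101154.
n_A = 200·18156/101154 = 35.898... → 36.

36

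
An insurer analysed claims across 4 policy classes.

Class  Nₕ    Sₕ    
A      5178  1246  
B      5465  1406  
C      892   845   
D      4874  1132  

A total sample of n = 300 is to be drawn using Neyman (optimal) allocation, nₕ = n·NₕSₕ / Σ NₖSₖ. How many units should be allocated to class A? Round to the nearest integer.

Σ NₕSₕ = 5178·1246 + 5465·1406 + 892·845 + 4874·1132 = 20406686.
Share for A: 6451788/20406686 = 0.31616.
n_A = 300 × 0.31616 = 94.848... → 95.

95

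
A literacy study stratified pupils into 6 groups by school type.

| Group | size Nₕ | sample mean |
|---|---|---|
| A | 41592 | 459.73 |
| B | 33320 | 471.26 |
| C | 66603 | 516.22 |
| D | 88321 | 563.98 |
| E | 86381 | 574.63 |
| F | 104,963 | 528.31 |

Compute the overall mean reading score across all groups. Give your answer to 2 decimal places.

532.09

x̄_st = (Σ Nₕx̄ₕ) / (Σ Nₕ) = (41592·459.73 + 33320·471.26 + 66603·516.22 + 88321·563.98 + 86381·574.63 + 104963·528.31) / 421180
= 224106668.16 / 421180 = 532.0924... → 532.09.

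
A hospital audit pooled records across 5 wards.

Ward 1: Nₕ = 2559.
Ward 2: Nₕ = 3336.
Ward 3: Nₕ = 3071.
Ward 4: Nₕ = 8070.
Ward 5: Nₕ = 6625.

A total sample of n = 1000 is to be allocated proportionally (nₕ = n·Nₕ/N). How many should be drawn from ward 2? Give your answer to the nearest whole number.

N = 2559 + 3336 + 3071 + 8070 + 6625 = 23661.
n_2 = 1000·3336/23661 = 140.992... → 141.

141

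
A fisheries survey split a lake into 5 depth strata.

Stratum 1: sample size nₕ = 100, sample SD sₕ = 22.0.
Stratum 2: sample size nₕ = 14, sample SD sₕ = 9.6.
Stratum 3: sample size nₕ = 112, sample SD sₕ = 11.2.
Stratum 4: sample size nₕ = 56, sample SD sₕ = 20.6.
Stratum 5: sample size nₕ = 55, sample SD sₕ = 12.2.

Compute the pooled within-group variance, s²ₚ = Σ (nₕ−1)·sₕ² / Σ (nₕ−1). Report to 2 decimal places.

284.38

Degrees of freedom: 99 + 13 + 111 + 55 + 54 = 332.
Σ(nₕ−1)sₕ² = 99·484 + 13·92.16 + 111·125.44 + 55·424.36 + 54·148.84 = 94415.08.
s²ₚ = 94415.08 / 332 = 284.3828... → 284.38.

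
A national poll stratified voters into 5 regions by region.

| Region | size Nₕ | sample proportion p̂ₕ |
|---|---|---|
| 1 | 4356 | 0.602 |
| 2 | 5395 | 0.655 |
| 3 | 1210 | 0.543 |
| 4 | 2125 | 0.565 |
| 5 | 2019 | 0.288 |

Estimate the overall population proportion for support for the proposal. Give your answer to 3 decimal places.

0.569

Wₕ = Nₕ/N with N = 15105: 0.2884, 0.3572, 0.0801, 0.1407, 0.1337.
p̂_st = 0.2884·0.602 + 0.3572·0.655 + 0.0801·0.543 + 0.1407·0.565 + 0.1337·0.288 ≈ 0.56903... → 0.569.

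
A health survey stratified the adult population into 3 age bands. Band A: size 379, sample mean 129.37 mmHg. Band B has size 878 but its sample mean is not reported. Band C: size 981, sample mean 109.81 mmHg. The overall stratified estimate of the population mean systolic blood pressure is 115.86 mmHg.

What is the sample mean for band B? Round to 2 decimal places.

N = 379 + 878 + 981 = 2238.
Overall total = μ·N = 115.86·2238 = 259294.68.
Subtract the known strata: 379·129.37 + 981·109.81 = 156754.84.
Remaining total for band B: 259294.68 − 156754.84 = 102539.84.
Divide by its size: 102539.84 / 878 = 116.7880... → 116.79.

116.79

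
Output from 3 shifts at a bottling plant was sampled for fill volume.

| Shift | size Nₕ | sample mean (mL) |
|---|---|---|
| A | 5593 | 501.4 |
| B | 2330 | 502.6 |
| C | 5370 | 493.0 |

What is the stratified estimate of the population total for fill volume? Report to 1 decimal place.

Population total = Σ Nₕ·x̄ₕ (each stratum's size times its mean).
5593·501.4 + 2330·502.6 + 5370·493.0 = 2804330.2 + 1171058 + 2647410 = 6622798.2.

6622798.2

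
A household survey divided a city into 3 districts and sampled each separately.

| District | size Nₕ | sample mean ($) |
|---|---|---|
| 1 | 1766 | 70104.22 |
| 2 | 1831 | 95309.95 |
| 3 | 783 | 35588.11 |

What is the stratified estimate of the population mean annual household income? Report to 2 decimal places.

74470.79

N = 1766 + 1831 + 783 = 4380.
Weight each subgroup mean by Nₕ/N and sum.
Σ Nₕx̄ₕ = 1766·70104.22 + 1831·95309.95 + 783·35588.11 = 123804052.52 + 174512518.45 + 27865490.13 = 326182061.1.
Divide by N: 326182061.1 / 4380 = 74470.7902... → 74470.79.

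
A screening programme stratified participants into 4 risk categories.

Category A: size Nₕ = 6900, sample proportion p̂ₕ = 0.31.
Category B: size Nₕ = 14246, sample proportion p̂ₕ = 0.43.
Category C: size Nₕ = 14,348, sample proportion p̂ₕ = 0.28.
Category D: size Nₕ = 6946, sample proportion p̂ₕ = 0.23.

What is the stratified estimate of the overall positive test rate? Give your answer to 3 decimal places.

0.327

Wₕ = Nₕ/N with N = 42440: 0.1626, 0.3357, 0.3381, 0.1637.
p̂_st = 0.1626·0.31 + 0.3357·0.43 + 0.3381·0.28 + 0.1637·0.23 ≈ 0.32705... → 0.327.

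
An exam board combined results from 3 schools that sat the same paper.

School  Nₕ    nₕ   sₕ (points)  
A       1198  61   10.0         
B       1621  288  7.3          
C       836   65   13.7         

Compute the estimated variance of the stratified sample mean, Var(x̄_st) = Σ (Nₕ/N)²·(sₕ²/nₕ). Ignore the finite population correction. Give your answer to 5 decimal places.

N = 3655; Wₕ = Nₕ/N.
school A: (1198/3655)²·10.0²/61 = 0.17612015
school B: (1621/3655)²·7.3²/288 = 0.03639523
school C: (836/3655)²·13.7²/65 = 0.15106560
Sum = 0.36358098 → 0.36358.

0.36358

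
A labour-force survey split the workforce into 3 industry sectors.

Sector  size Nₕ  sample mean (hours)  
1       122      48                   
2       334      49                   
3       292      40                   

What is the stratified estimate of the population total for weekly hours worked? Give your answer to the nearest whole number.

33902

1: 122·48 = 5856
2: 334·49 = 16366
3: 292·40 = 11680
τ̂ = Σ Nₕx̄ₕ = 33902.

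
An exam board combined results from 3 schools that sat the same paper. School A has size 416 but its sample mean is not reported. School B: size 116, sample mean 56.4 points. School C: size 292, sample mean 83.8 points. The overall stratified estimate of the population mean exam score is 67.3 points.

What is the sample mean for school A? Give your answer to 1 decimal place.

58.8

Σ Nₕx̄ₕ = N·μ, so 416·x̄_A = 824·67.3 − (116·56.4 + 292·83.8).
= 55455.2 − 31012 = 24443.2.
x̄_A = 24443.2 / 416 = 58.758... → 58.8.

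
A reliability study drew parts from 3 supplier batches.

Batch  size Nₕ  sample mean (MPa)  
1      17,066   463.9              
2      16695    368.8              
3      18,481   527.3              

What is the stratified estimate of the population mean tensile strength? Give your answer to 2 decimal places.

x̄_st = (Σ Nₕx̄ₕ) / (Σ Nₕ) = (17066·463.9 + 16695·368.8 + 18481·527.3) / 52242
= 23819064.7 / 52242 = 455.9371... → 455.94.

455.94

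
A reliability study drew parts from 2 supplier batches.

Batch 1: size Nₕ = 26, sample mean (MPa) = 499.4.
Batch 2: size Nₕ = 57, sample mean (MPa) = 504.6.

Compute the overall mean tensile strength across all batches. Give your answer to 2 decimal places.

502.97

N = 83; weights Wₕ = Nₕ/N = (0.3133, 0.6867).
x̄_st = Σ Wₕ·x̄ₕ = 0.3133·499.4 + 0.6867·504.6 ≈ 502.9711...
→ 502.97.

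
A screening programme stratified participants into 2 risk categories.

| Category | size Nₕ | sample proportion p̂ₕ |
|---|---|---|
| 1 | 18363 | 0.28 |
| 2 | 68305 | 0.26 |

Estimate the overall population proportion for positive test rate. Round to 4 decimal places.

Wₕ = Nₕ/N with N = 86668: 0.2119, 0.7881.
p̂_st = 0.2119·0.28 + 0.7881·0.26 ≈ 0.264238... → 0.2642.

0.2642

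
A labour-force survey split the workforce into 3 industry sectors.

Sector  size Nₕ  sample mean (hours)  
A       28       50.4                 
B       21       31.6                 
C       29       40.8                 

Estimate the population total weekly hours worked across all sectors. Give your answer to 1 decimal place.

A: 28·50.4 = 1411.2
B: 21·31.6 = 663.6
C: 29·40.8 = 1183.2
τ̂ = Σ Nₕx̄ₕ = 3258.0.

3258.0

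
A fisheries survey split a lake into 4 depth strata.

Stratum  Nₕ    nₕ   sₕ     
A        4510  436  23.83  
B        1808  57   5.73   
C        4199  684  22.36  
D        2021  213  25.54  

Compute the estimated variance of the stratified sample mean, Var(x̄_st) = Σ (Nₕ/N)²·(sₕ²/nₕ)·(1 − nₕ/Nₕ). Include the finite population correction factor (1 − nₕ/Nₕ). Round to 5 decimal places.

0.30364

N = 12538; Wₕ = Nₕ/N.
stratum A: (4510/12538)²·23.83²/436·(1 − 436/4510) = 0.15223084
stratum B: (1808/12538)²·5.73²/57·(1 − 57/1808) = 0.01160012
stratum C: (4199/12538)²·22.36²/684·(1 − 684/4199) = 0.06862813
stratum D: (2021/12538)²·25.54²/213·(1 − 213/2021) = 0.07118203
Sum = 0.30364112 → 0.30364.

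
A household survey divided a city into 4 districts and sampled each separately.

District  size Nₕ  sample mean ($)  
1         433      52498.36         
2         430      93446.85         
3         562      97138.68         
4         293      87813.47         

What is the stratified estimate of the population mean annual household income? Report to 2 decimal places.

83373.24

N = 433 + 430 + 562 + 293 = 1718.
Weight each subgroup mean by Nₕ/N and sum.
Σ Nₕx̄ₕ = 433·52498.36 + 430·93446.85 + 562·97138.68 + 293·87813.47 = 22731789.88 + 40182145.5 + 54591938.16 + 25729346.71 = 143235220.25.
Divide by N: 143235220.25 / 1718 = 83373.2365... → 83373.24.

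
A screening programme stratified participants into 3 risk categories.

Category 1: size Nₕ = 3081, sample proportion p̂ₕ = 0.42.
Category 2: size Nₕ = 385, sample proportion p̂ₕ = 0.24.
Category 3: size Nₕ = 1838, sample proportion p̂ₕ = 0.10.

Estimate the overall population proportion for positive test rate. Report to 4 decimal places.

N = 3081 + 385 + 1838 = 5304.
Overall proportion = Σ (Nₕ/N)·p̂ₕ.
Σ Nₕp̂ₕ = 1294.02 + 92.4 + 183.8 = 1570.22.
1570.22 / 5304 = 0.296044... → 0.2960.

0.2960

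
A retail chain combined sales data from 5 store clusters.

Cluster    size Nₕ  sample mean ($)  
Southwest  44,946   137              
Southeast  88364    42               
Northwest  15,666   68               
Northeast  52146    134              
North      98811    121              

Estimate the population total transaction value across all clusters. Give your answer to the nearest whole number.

29877873

Estimate total by summing Nₕ·x̄ₕ over strata.
44946·137 + 88364·42 + 15666·68 + 52146·134 + 98811·121 = 6157602 + 3711288 + 1065288 + 6987564 + 11956131 = 29877873.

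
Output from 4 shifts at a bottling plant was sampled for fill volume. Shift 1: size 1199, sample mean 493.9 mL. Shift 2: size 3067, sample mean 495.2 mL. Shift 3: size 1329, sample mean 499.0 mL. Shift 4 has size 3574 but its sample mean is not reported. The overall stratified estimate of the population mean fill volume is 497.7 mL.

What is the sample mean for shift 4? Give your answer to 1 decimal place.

Σ Nₕx̄ₕ = N·μ, so 3574·x̄_4 = 9169·497.7 − (1199·493.9 + 3067·495.2 + 1329·499.0).
= 4563411.3 − 2774135.5 = 1789275.8.
x̄_4 = 1789275.8 / 3574 = 500.637... → 500.6.

500.6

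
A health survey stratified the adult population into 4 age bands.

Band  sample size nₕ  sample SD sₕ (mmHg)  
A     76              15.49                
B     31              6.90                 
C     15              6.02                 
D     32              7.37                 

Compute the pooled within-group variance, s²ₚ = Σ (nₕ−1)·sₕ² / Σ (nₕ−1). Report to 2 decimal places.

144.10

Degrees of freedom: 75 + 30 + 14 + 31 = 150.
Σ(nₕ−1)sₕ² = 75·239.9401 + 30·47.61 + 14·36.2404 + 31·54.3169 = 21614.997.
s²ₚ = 21614.997 / 150 = 144.1000... → 144.10.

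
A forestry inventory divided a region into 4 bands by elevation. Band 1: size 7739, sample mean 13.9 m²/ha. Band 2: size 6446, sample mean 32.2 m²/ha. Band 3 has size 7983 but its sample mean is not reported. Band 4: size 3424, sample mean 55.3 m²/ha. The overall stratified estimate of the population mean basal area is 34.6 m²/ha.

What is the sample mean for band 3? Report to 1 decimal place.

Σ Nₕx̄ₕ = N·μ, so 7983·x̄_3 = 25592·34.6 − (7739·13.9 + 6446·32.2 + 3424·55.3).
= 885483.2 − 504480.5 = 381002.7.
x̄_3 = 381002.7 / 7983 = 47.727... → 47.7.

47.7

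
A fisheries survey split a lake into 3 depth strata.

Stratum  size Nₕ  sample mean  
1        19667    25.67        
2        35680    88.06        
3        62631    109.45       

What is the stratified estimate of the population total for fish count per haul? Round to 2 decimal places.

10501795.64

1: 19667·25.67 = 504851.89
2: 35680·88.06 = 3141980.8
3: 62631·109.45 = 6854962.95
τ̂ = Σ Nₕx̄ₕ = 10501795.64.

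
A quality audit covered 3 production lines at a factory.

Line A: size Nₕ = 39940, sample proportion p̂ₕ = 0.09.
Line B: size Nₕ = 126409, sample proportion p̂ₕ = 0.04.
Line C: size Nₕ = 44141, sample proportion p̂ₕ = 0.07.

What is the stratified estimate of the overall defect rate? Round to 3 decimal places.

0.056

N = 39940 + 126409 + 44141 = 210490.
Overall proportion = Σ (Nₕ/N)·p̂ₕ.
Σ Nₕp̂ₕ = 3594.6 + 5056.36 + 3089.87 = 11740.83.
11740.83 / 210490 = 0.05578... → 0.056.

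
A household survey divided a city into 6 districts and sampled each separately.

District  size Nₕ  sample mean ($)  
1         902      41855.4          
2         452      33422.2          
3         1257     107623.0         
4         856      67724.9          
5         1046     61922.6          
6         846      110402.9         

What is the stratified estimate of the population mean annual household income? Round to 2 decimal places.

75440.74

N = 902 + 452 + 1257 + 856 + 1046 + 846 = 5359.
The stratified mean weights each stratum mean by its population share Nₕ/N.
Σ Nₕx̄ₕ = 902·41855.4 + 452·33422.2 + 1257·107623.0 + 856·67724.9 + 1046·61922.6 + 846·110402.9 = 37753570.8 + 15106834.4 + 135282111 + 57972514.4 + 64771039.6 + 93400853.4 = 404286923.6.
Divide by N: 404286923.6 / 5359 = 75440.7396... → 75440.74.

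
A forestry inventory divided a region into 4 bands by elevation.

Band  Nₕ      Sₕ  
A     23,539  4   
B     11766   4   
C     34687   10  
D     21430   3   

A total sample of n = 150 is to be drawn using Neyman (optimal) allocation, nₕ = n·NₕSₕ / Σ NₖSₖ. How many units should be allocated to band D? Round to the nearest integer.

17

Σ NₕSₕ = 23539·4 + 11766·4 + 34687·10 + 21430·3 = 552380.
Share for D: 64290/552380 = 0.11639.
n_D = 150 × 0.11639 = 17.458... → 17.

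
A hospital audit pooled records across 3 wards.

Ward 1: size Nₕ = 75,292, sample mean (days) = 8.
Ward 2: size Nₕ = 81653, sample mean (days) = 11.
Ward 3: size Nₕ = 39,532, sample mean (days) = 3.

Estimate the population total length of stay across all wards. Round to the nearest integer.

Population total = Σ Nₕ·x̄ₕ (each stratum's size times its mean).
75292·8 + 81653·11 + 39532·3 = 602336 + 898183 + 118596 = 1619115.

1619115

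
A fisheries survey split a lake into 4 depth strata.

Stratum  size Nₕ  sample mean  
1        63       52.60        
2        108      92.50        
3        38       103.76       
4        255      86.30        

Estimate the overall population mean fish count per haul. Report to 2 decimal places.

N = 63 + 108 + 38 + 255 = 464.
The stratified mean weights each stratum mean by its population share Nₕ/N.
Σ Nₕx̄ₕ = 63·52.60 + 108·92.50 + 38·103.76 + 255·86.30 = 3313.8 + 9990 + 3942.88 + 22006.5 = 39253.18.
Divide by N: 39253.18 / 464 = 84.5974... → 84.60.

84.60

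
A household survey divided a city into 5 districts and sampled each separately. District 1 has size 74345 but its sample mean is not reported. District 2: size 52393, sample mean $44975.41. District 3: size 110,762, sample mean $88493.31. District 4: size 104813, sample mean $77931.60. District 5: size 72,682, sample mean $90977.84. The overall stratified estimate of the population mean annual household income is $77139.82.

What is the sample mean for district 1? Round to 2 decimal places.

68247.37

Σ Nₕx̄ₕ = N·μ, so 74345·x̄_1 = 414995·77139.82 − (52393·44975.41 + 110762·88493.31 + 104813·77931.60 + 72682·90977.84).
= 32012639600.9 − 26938788816.03 = 5073850784.87.
x̄_1 = 5073850784.87 / 74345 = 68247.3708... → 68247.37.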